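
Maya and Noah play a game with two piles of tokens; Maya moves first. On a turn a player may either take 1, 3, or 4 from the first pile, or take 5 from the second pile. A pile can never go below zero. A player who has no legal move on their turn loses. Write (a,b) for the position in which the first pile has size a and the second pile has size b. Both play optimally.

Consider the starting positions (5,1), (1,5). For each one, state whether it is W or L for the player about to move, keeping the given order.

Compute win/loss labels from the base case upward. A position with no move is L. Any other position is W if it can reach an L in one move, else L.
No move ever increases a pile, so every position that can arise here has a ≤ 5 and b ≤ 5; it is enough to label the cells with 0 ≤ a ≤ 5 and 0 ≤ b ≤ 5.
Every move lowers a or b (never raises either), so fill the grid row by row in increasing a, and left to right within a row: each cell's successors are then already labelled.
      b=0  b=1  b=2  b=3  b=4  b=5
a=0:    L    L    L    L    L    W
a=1:    W    W    W    W    W    L
a=2:    L    L    L    L    L    W
a=3:    W    W    W    W    W    L
a=4:    W    W    W    W    W    W
a=5:    W    W    W    W    W    W
Cells with no legal move (terminal, hence L): (0,0), (0,1), (0,2), (0,3), (0,4).
The remaining L cells, each justified by listing all of its moves:
(1,5): →(0,5)(W), (1,0)(W) — all W, so L
(2,0): →(1,0)(W) only, which is W, so L
(2,1): →(1,1)(W) only, which is W, so L
(2,2): →(1,2)(W) only, which is W, so L
(2,3): →(1,3)(W) only, which is W, so L
(2,4): →(1,4)(W) only, which is W, so L
(3,5): →(2,5)(W), (0,5)(W), (3,0)(W) — all W, so L
Every other cell has at least one move into one of the L cells above, so it is W.
(5,1): the move to (2,1) reaches an L cell, so W
(1,5): one of the L cells justified above, so L

(5,1): W, (1,5): L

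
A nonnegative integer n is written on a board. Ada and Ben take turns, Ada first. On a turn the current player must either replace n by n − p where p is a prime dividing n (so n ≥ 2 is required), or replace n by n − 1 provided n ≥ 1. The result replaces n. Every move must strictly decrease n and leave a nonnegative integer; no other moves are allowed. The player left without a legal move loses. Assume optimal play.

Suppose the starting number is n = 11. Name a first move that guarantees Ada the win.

Classify positions by backward induction: terminal positions (no move available) are L. From any other position, the mover wins iff some move reaches an L.
n=0: no move → L
n=1: reaches L-position 0 → W
n=2: reaches L-position 0 → W
n=3: reaches L-position 0 → W
n=4: only reaches 2(W), 3(W), all W → L
n=5: reaches L-position 0 → W
n=6: reaches L-position 4 → W
n=7: reaches L-position 0 → W
n=8: only reaches 6(W), 7(W), all W → L
n=9: reaches L-position 8 → W
n=10: reaches L-position 8 → W
n=11: reaches L-position 0 → W
From 11, the L positions reachable in one move are: 0.

Move to 0.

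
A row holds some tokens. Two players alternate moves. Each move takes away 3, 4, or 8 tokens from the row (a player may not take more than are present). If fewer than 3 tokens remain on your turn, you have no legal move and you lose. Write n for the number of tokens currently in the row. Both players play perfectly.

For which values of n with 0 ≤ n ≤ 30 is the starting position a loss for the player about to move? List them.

0, 1, 2, 7, 12, 13, 14, 19, 24, 25, 26

Use the standard recursion: the mover loses at a terminal position; elsewhere, the mover wins exactly when some move hands the opponent an L position.
n=0: no move → L
n=1: no move → L
n=2: no move → L
n=3: reaches L-position 0 → W
n=4: reaches L-position 1 → W
n=5: reaches L-position 2 → W
n=6: reaches L-position 2 → W
n=7: only reaches 4(W), 3(W), all W → L
n=8: reaches L-position 0 → W
n=9: reaches L-position 1 → W
n=10: reaches L-position 7 → W
n=11: reaches L-position 7 → W
n=12: only reaches 9(W), 8(W), 4(W), all W → L
n=13: only reaches 10(W), 9(W), 5(W), all W → L
n=14: only reaches 11(W), 10(W), 6(W), all W → L
n=15: reaches L-position 12 → W
n=16: reaches L-position 13 → W
n=17: reaches L-position 14 → W
n=18: reaches L-position 14 → W
n=19: only reaches 16(W), 15(W), 11(W), all W → L
n=20: reaches L-position 12 → W
n=21: reaches L-position 13 → W
n=22: reaches L-position 19 → W
n=23: reaches L-position 19 → W
n=24: only reaches 21(W), 20(W), 16(W), all W → L
n=25: only reaches 22(W), 21(W), 17(W), all W → L
n=26: only reaches 23(W), 22(W), 18(W), all W → L
n=27: reaches L-position 24 → W
n=28: reaches L-position 25 → W
n=29: reaches L-position 26 → W
n=30: reaches L-position 26 → W
Reading off the rows marked L gives the requested list; there are 11 such values of n.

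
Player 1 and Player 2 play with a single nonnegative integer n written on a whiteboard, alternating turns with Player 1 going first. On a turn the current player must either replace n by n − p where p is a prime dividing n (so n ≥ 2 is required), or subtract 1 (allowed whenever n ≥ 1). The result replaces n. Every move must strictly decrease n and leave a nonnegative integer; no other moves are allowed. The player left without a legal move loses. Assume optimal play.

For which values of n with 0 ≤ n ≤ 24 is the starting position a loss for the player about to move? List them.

0, 4, 8, 12, 16, 20, 24

Use the standard recursion: the mover loses at a terminal position; elsewhere, the mover wins exactly when some move hands the opponent an L position.
n=0: no move → L
n=1: can move to 0, which is L ⇒ W
n=2: can move to 0, which is L ⇒ W
n=3: can move to 0, which is L ⇒ W
n=4: moves to 2(W), 3(W); every one is W ⇒ L
n=5: can move to 0, which is L ⇒ W
n=6: can move to 4, which is L ⇒ W
n=7: can move to 0, which is L ⇒ W
n=8: moves to 6(W), 7(W); every one is W ⇒ L
n=9: can move to 8, which is L ⇒ W
n=10: can move to 8, which is L ⇒ W
n=11: can move to 0, which is L ⇒ W
n=12: moves to 9(W), 10(W), 11(W); every one is W ⇒ L
n=13: can move to 0, which is L ⇒ W
n=14: can move to 12, which is L ⇒ W
n=15: can move to 12, which is L ⇒ W
n=16: moves to 14(W), 15(W); every one is W ⇒ L
n=17: can move to 0, which is L ⇒ W
n=18: can move to 16, which is L ⇒ W
n=19: can move to 0, which is L ⇒ W
n=20: moves to 15(W), 18(W), 19(W); every one is W ⇒ L
n=21: can move to 20, which is L ⇒ W
n=22: can move to 20, which is L ⇒ W
n=23: can move to 0, which is L ⇒ W
n=24: moves to 21(W), 22(W), 23(W); every one is W ⇒ L
Reading off the rows marked L gives the requested list; there are 7 such values of n.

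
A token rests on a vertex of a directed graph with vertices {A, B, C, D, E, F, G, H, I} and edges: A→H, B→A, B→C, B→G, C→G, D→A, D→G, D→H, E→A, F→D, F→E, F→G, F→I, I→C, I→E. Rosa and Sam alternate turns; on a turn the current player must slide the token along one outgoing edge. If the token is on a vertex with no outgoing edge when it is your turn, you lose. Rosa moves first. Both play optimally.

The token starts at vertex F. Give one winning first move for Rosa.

Label each position W (a win for the player to move) or L (a loss). A position with no legal move is L; any other position is W exactly when some move reaches an L, and L when every move reaches a W.
Every edge goes from a vertex to one that appears earlier in the order H, G, A, D, E, C, I, B, F, so processing vertices in that order labels each vertex after all of its successors.
H: no outgoing edge → L
G: no outgoing edge → L
A: can move to H, which is L ⇒ W
D: can move to G, which is L ⇒ W
E: the only move is to A(W), a W ⇒ L
C: can move to G, which is L ⇒ W
I: can move to E, which is L ⇒ W
B: can move to G, which is L ⇒ W
F: can move to E, which is L ⇒ W
From F, the L positions reachable in one move are: E, G. Any move reaching one of these is winning.

Move to E.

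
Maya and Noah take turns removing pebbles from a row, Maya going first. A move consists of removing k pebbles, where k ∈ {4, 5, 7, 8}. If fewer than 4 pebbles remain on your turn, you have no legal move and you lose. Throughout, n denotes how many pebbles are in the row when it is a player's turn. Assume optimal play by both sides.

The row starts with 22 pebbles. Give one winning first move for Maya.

Build the W/L table. Terminal = L. A non-terminal position is W if it has a move to some L; otherwise it is L.
n=0: no move → L
n=1: no move → L
n=2: no move → L
n=3: no move → L
n=4: W (go to 0, an L position)
n=5: W (go to 1, an L position)
n=6: W (go to 2, an L position)
n=7: W (go to 3, an L position)
n=8: W (go to 3, an L position)
n=9: W (go to 2, an L position)
n=10: W (go to 3, an L position)
n=11: W (go to 3, an L position)
n=12: L (options 8(W), 7(W), 5(W), 4(W) are all W)
n=13: L (options 9(W), 8(W), 6(W), 5(W) are all W)
n=14: L (options 10(W), 9(W), 7(W), 6(W) are all W)
n=15: L (options 11(W), 10(W), 8(W), 7(W) are all W)
n=16: W (go to 12, an L position)
n=17: W (go to 13, an L position)
n=18: W (go to 14, an L position)
n=19: W (go to 15, an L position)
n=20: W (go to 15, an L position)
n=21: W (go to 14, an L position)
n=22: W (go to 15, an L position)
From 22, the L positions reachable in one move are: 15, 14. Any move reaching one of these is winning.

Remove 7, leaving 15.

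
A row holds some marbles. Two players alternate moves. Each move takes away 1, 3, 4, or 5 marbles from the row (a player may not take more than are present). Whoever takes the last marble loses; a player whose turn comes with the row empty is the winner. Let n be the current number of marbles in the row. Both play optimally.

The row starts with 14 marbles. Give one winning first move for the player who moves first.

Remove 3, leaving 11.

Build the W/L table. Terminal = W. A non-terminal position is W if it has a move to some L; otherwise it is L.
n=0: no move; the opponent has just taken the last marble and therefore loses → W
n=1: →0(W) only, which is W, so L
n=2: →1(L), so W
n=3: →2(W), 0(W) — all W, so L
n=4: →3(L), so W
n=5: →1(L), so W
n=6: →3(L), so W
n=7: →3(L), so W
n=8: →3(L), so W
n=9: →8(W), 6(W), 5(W), 4(W) — all W, so L
n=10: →9(L), so W
n=11: →10(W), 8(W), 7(W), 6(W) — all W, so L
n=12: →11(L), so W
n=13: →9(L), so W
n=14: →11(L), so W
From 14, the L positions reachable in one move are: 11, 9. Any move reaching one of these is winning.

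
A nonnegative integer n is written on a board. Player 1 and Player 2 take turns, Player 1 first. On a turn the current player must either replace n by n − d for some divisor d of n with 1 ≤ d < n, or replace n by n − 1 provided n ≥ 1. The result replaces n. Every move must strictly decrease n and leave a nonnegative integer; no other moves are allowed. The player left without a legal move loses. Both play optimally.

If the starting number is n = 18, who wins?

Player 1 wins.

Classify positions by backward induction: terminal positions (no move available) are L. From any other position, the mover wins iff some move reaches an L.
n=0: no move → L
n=1: can move to 0, which is L ⇒ W
n=2: the only move is to 1(W), a W ⇒ L
n=3: can move to 2, which is L ⇒ W
n=4: can move to 2, which is L ⇒ W
n=5: the only move is to 4(W), a W ⇒ L
n=6: can move to 5, which is L ⇒ W
n=7: the only move is to 6(W), a W ⇒ L
n=8: can move to 7, which is L ⇒ W
n=9: moves to 6(W), 8(W); every one is W ⇒ L
n=10: can move to 5, which is L ⇒ W
n=11: the only move is to 10(W), a W ⇒ L
n=12: can move to 9, which is L ⇒ W
n=13: the only move is to 12(W), a W ⇒ L
n=14: can move to 7, which is L ⇒ W
n=15: moves to 10(W), 12(W), 14(W); every one is W ⇒ L
n=16: can move to 15, which is L ⇒ W
n=17: the only move is to 16(W), a W ⇒ L
n=18: can move to 9, which is L ⇒ W
The starting position 18 is W: Player 1 should move to 9, handing over an L position.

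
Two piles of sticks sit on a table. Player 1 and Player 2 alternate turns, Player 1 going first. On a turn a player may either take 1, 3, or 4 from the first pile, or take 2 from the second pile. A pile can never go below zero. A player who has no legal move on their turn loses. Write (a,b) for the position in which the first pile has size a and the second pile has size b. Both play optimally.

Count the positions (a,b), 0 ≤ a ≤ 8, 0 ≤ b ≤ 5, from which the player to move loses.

Positions with no move are L. A position that does have a move is losing for the player to move precisely when every available move leads to a winning position for the opponent. Fill in the labels:
Every move lowers a or b (never raises either), so fill the grid row by row in increasing a, and left to right within a row: each cell's successors are then already labelled.
      b=0  b=1  b=2  b=3  b=4  b=5
a=0:    L    L    W    W    L    L
a=1:    W    W    L    L    W    W
a=2:    L    L    W    W    L    L
a=3:    W    W    L    L    W    W
a=4:    W    W    W    W    W    W
a=5:    W    W    W    W    W    W
a=6:    W    W    W    W    W    W
a=7:    L    L    W    W    L    L
a=8:    W    W    L    L    W    W
Cells with no legal move (terminal, hence L): (0,0), (0,1).
The remaining L cells, each justified by listing all of its moves:
(0,4): the only move is to (0,2)(W), a W ⇒ L
(0,5): the only move is to (0,3)(W), a W ⇒ L
(1,2): moves to (0,2)(W), (1,0)(W); every one is W ⇒ L
(1,3): moves to (0,3)(W), (1,1)(W); every one is W ⇒ L
(2,0): the only move is to (1,0)(W), a W ⇒ L
(2,1): the only move is to (1,1)(W), a W ⇒ L
(2,4): moves to (1,4)(W), (2,2)(W); every one is W ⇒ L
(2,5): moves to (1,5)(W), (2,3)(W); every one is W ⇒ L
(3,2): moves to (2,2)(W), (0,2)(W), (3,0)(W); every one is W ⇒ L
(3,3): moves to (2,3)(W), (0,3)(W), (3,1)(W); every one is W ⇒ L
(7,0): moves to (6,0)(W), (4,0)(W), (3,0)(W); every one is W ⇒ L
(7,1): moves to (6,1)(W), (4,1)(W), (3,1)(W); every one is W ⇒ L
(7,4): moves to (6,4)(W), (4,4)(W), (3,4)(W), (7,2)(W); every one is W ⇒ L
(7,5): moves to (6,5)(W), (4,5)(W), (3,5)(W), (7,3)(W); every one is W ⇒ L
(8,2): moves to (7,2)(W), (5,2)(W), (4,2)(W), (8,0)(W); every one is W ⇒ L
(8,3): moves to (7,3)(W), (5,3)(W), (4,3)(W), (8,1)(W); every one is W ⇒ L
Every other cell has at least one move into one of the L cells above, so it is W.
L cells per row: a=0: 4, a=1: 2, a=2: 4, a=3: 2, a=4: 0, a=5: 0, a=6: 0, a=7: 4, a=8: 2; total 18.

18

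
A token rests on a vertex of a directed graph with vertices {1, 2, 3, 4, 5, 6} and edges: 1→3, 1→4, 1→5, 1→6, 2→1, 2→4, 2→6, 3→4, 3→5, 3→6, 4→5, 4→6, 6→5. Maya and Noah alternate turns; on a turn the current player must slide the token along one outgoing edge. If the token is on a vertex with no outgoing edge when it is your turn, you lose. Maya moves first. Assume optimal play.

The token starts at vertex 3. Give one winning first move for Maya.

Move to 5.

Use the standard recursion: the mover loses at a terminal position; elsewhere, the mover wins exactly when some move hands the opponent an L position.
Every edge goes from a vertex to one that appears earlier in the order 5, 6, 4, 3, 1, 2, so processing vertices in that order labels each vertex after all of its successors.
5: no outgoing edge → L
6: can move to 5, which is L ⇒ W
4: can move to 5, which is L ⇒ W
3: can move to 5, which is L ⇒ W
1: can move to 5, which is L ⇒ W
2: moves to 1(W), 4(W), 6(W); every one is W ⇒ L
From 3, the L positions reachable in one move are: 5.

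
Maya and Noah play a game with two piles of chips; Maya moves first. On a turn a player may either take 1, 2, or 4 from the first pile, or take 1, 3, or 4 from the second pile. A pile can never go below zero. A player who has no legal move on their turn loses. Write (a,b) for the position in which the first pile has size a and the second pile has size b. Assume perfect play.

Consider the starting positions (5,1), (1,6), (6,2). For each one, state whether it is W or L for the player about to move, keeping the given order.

Positions with no move are L. A position that does have a move is losing for the player to move precisely when every available move leads to a winning position for the opponent. Fill in the labels:
No move ever increases a pile, so every position that can arise here has a ≤ 6 and b ≤ 6; it is enough to label the cells with 0 ≤ a ≤ 6 and 0 ≤ b ≤ 6.
Every move lowers a or b (never raises either), so fill the grid row by row in increasing a, and left to right within a row: each cell's successors are then already labelled.
      b=0  b=1  b=2  b=3  b=4  b=5  b=6
a=0:    L    W    L    W    W    W    W
a=1:    W    L    W    L    W    W    W
a=2:    W    W    W    W    L    W    L
a=3:    L    W    L    W    W    W    W
a=4:    W    L    W    L    W    W    W
a=5:    W    W    W    W    L    W    L
a=6:    L    W    L    W    W    W    W
Cells with no legal move (terminal, hence L): (0,0).
The remaining L cells, each justified by listing all of its moves:
(0,2): →(0,1)(W) only, which is W, so L
(1,1): →(0,1)(W), (1,0)(W) — all W, so L
(1,3): →(0,3)(W), (1,2)(W), (1,0)(W) — all W, so L
(2,4): →(1,4)(W), (0,4)(W), (2,3)(W), (2,1)(W), (2,0)(W) — all W, so L
(2,6): →(1,6)(W), (0,6)(W), (2,5)(W), (2,3)(W), (2,2)(W) — all W, so L
(3,0): →(2,0)(W), (1,0)(W) — all W, so L
(3,2): →(2,2)(W), (1,2)(W), (3,1)(W) — all W, so L
(4,1): →(3,1)(W), (2,1)(W), (0,1)(W), (4,0)(W) — all W, so L
(4,3): →(3,3)(W), (2,3)(W), (0,3)(W), (4,2)(W), (4,0)(W) — all W, so L
(5,4): →(4,4)(W), (3,4)(W), (1,4)(W), (5,3)(W), (5,1)(W), (5,0)(W) — all W, so L
(5,6): →(4,6)(W), (3,6)(W), (1,6)(W), (5,5)(W), (5,3)(W), (5,2)(W) — all W, so L
(6,0): →(5,0)(W), (4,0)(W), (2,0)(W) — all W, so L
(6,2): →(5,2)(W), (4,2)(W), (2,2)(W), (6,1)(W) — all W, so L
Every other cell has at least one move into one of the L cells above, so it is W.
(5,1): the move to (4,1) reaches an L cell, so W
(1,6): the move to (1,3) reaches an L cell, so W
(6,2): one of the L cells justified above, so L

(5,1): W, (1,6): W, (6,2): L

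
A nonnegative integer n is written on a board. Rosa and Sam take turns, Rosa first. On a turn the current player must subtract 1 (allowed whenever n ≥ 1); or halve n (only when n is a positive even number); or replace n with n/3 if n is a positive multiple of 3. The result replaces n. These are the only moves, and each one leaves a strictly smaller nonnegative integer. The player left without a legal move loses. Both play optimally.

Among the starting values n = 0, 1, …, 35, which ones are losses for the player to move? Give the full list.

Positions with no move are L. A position that does have a move is losing for the player to move precisely when every available move leads to a winning position for the opponent. Fill in the labels:
n=0: no move → L
n=1: can move to 0, which is L ⇒ W
n=2: the only move is to 1(W), a W ⇒ L
n=3: can move to 2, which is L ⇒ W
n=4: can move to 2, which is L ⇒ W
n=5: the only move is to 4(W), a W ⇒ L
n=6: can move to 2, which is L ⇒ W
n=7: the only move is to 6(W), a W ⇒ L
n=8: can move to 7, which is L ⇒ W
n=9: moves to 3(W), 8(W); every one is W ⇒ L
n=10: can move to 5, which is L ⇒ W
n=11: the only move is to 10(W), a W ⇒ L
n=12: can move to 11, which is L ⇒ W
n=13: the only move is to 12(W), a W ⇒ L
n=14: can move to 7, which is L ⇒ W
n=15: can move to 5, which is L ⇒ W
n=16: moves to 8(W), 15(W); every one is W ⇒ L
n=17: can move to 16, which is L ⇒ W
n=18: can move to 9, which is L ⇒ W
n=19: the only move is to 18(W), a W ⇒ L
n=20: can move to 19, which is L ⇒ W
n=21: can move to 7, which is L ⇒ W
n=22: can move to 11, which is L ⇒ W
n=23: the only move is to 22(W), a W ⇒ L
n=24: can move to 23, which is L ⇒ W
n=25: the only move is to 24(W), a W ⇒ L
n=26: can move to 13, which is L ⇒ W
n=27: can move to 9, which is L ⇒ W
n=28: moves to 14(W), 27(W); every one is W ⇒ L
n=29: can move to 28, which is L ⇒ W
n=30: moves to 10(W), 15(W), 29(W); every one is W ⇒ L
n=31: can move to 30, which is L ⇒ W
n=32: can move to 16, which is L ⇒ W
n=33: can move to 11, which is L ⇒ W
n=34: moves to 17(W), 33(W); every one is W ⇒ L
n=35: can move to 34, which is L ⇒ W
Reading off the rows marked L gives the requested list; there are 14 such values of n.

0, 2, 5, 7, 9, 11, 13, 16, 19, 23, 25, 28, 30, 34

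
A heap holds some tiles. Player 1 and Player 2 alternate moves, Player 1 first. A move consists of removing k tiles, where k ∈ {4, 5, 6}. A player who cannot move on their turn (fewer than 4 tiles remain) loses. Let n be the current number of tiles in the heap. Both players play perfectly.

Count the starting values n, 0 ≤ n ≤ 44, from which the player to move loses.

Positions with no move are L. A position that does have a move is losing for the player to move precisely when every available move leads to a winning position for the opponent. Fill in the labels:
n=0: no move → L
n=1: no move → L
n=2: no move → L
n=3: no move → L
n=4: reaches L-position 0 → W
n=5: reaches L-position 1 → W
n=6: reaches L-position 2 → W
n=7: reaches L-position 3 → W
n=8: reaches L-position 3 → W
n=9: reaches L-position 3 → W
n=10: only reaches 6(W), 5(W), 4(W), all W → L
n=11: only reaches 7(W), 6(W), 5(W), all W → L
n=12: only reaches 8(W), 7(W), 6(W), all W → L
n=13: only reaches 9(W), 8(W), 7(W), all W → L
n=14: reaches L-position 10 → W
n=15: reaches L-position 11 → W
n=16: reaches L-position 12 → W
n=17: reaches L-position 13 → W
n=18: reaches L-position 13 → W
n=19: reaches L-position 13 → W
n=20: only reaches 16(W), 15(W), 14(W), all W → L
n=21: only reaches 17(W), 16(W), 15(W), all W → L
n=22: only reaches 18(W), 17(W), 16(W), all W → L
n=23: only reaches 19(W), 18(W), 17(W), all W → L
n=24: reaches L-position 20 → W
n=25: reaches L-position 21 → W
n=26: reaches L-position 22 → W
n=27: reaches L-position 23 → W
n=28: reaches L-position 23 → W
n=29: reaches L-position 23 → W
n=30: only reaches 26(W), 25(W), 24(W), all W → L
n=31: only reaches 27(W), 26(W), 25(W), all W → L
n=32: only reaches 28(W), 27(W), 26(W), all W → L
n=33: only reaches 29(W), 28(W), 27(W), all W → L
n=34: reaches L-position 30 → W
n=35: reaches L-position 31 → W
n=36: reaches L-position 32 → W
n=37: reaches L-position 33 → W
n=38: reaches L-position 33 → W
n=39: reaches L-position 33 → W
n=40: only reaches 36(W), 35(W), 34(W), all W → L
n=41: only reaches 37(W), 36(W), 35(W), all W → L
n=42: only reaches 38(W), 37(W), 36(W), all W → L
n=43: only reaches 39(W), 38(W), 37(W), all W → L
n=44: reaches L-position 40 → W
L entries with 0 ≤ n ≤ 44: n = 0, 1, 2, 3, 10, 11, 12, 13, 20, 21, 22, 23, 30, 31, 32, 33, 40, 41, 42, 43; that makes 20.

20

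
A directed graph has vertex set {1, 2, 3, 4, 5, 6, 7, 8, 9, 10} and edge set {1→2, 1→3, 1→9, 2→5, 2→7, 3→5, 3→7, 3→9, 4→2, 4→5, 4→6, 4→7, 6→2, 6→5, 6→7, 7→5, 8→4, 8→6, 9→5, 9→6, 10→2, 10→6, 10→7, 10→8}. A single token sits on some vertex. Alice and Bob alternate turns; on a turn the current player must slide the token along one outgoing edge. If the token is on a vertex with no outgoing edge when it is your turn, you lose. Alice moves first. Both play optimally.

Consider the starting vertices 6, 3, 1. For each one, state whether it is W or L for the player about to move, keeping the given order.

6: W, 3: W, 1: L

Build the W/L table. Terminal = L. A non-terminal position is W if it has a move to some L; otherwise it is L.
Every edge goes from a vertex to one that appears earlier in the order 5, 7, 2, 6, 9, 3, 4, 1, 8, 10, so processing vertices in that order labels each vertex after all of its successors.
5: no outgoing edge → L
7: reaches L-position 5 → W
2: reaches L-position 5 → W
6: reaches L-position 5 → W
9: reaches L-position 5 → W
3: reaches L-position 5 → W
4: reaches L-position 5 → W
1: only reaches 3(W), 9(W), 2(W), all W → L
8: only reaches 4(W), 6(W), all W → L
10: reaches L-position 8 → W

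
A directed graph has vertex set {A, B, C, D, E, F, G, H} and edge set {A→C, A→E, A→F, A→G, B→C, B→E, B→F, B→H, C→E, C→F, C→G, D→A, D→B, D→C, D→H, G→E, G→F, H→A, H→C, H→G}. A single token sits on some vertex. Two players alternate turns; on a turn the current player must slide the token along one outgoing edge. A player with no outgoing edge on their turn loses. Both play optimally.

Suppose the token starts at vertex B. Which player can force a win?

Label each position W (a win for the player to move) or L (a loss). A position with no legal move is L; any other position is W exactly when some move reaches an L, and L when every move reaches a W.
Every edge goes from a vertex to one that appears earlier in the order E, F, G, C, A, H, B, D, so processing vertices in that order labels each vertex after all of its successors.
E: no outgoing edge → L
F: no outgoing edge → L
G: can move to F, which is L ⇒ W
C: can move to F, which is L ⇒ W
A: can move to F, which is L ⇒ W
H: moves to A(W), C(W), G(W); every one is W ⇒ L
B: can move to H, which is L ⇒ W
D: can move to H, which is L ⇒ W
From B the player to move can move to H, reaching an L position.

The first player wins.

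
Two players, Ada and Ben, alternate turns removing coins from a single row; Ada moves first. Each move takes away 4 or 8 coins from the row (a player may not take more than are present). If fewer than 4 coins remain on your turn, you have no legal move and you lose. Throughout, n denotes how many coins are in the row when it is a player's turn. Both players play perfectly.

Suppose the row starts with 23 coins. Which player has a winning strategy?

Use the standard recursion: the mover loses at a terminal position; elsewhere, the mover wins exactly when some move hands the opponent an L position.
n=0: no move → L
n=1: no move → L
n=2: no move → L
n=3: no move → L
n=4: can move to 0, which is L ⇒ W
n=5: can move to 1, which is L ⇒ W
n=6: can move to 2, which is L ⇒ W
n=7: can move to 3, which is L ⇒ W
n=8: can move to 0, which is L ⇒ W
n=9: can move to 1, which is L ⇒ W
n=10: can move to 2, which is L ⇒ W
n=11: can move to 3, which is L ⇒ W
n=12: moves to 8(W), 4(W); every one is W ⇒ L
n=13: moves to 9(W), 5(W); every one is W ⇒ L
n=14: moves to 10(W), 6(W); every one is W ⇒ L
n=15: moves to 11(W), 7(W); every one is W ⇒ L
n=16: can move to 12, which is L ⇒ W
n=17: can move to 13, which is L ⇒ W
n=18: can move to 14, which is L ⇒ W
n=19: can move to 15, which is L ⇒ W
n=20: can move to 12, which is L ⇒ W
n=21: can move to 13, which is L ⇒ W
n=22: can move to 14, which is L ⇒ W
n=23: can move to 15, which is L ⇒ W
From 23 Ada can remove 8, leaving 15, reaching an L position.

Ada wins.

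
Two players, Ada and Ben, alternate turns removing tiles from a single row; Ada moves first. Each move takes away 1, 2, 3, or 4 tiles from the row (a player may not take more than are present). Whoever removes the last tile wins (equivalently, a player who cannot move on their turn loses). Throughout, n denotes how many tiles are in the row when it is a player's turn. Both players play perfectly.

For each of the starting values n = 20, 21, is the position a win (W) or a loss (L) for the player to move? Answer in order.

20: L, 21: W

Classify positions by backward induction: terminal positions (no move available) are L. From any other position, the mover wins iff some move reaches an L.
n=0: no move → L
n=1: can move to 0, which is L ⇒ W
n=2: can move to 0, which is L ⇒ W
n=3: can move to 0, which is L ⇒ W
n=4: can move to 0, which is L ⇒ W
n=5: moves to 4(W), 3(W), 2(W), 1(W); every one is W ⇒ L
n=6: can move to 5, which is L ⇒ W
n=7: can move to 5, which is L ⇒ W
n=8: can move to 5, which is L ⇒ W
n=9: can move to 5, which is L ⇒ W
n=10: moves to 9(W), 8(W), 7(W), 6(W); every one is W ⇒ L
n=11: can move to 10, which is L ⇒ W
n=12: can move to 10, which is L ⇒ W
n=13: can move to 10, which is L ⇒ W
n=14: can move to 10, which is L ⇒ W
n=15: moves to 14(W), 13(W), 12(W), 11(W); every one is W ⇒ L
n=16: can move to 15, which is L ⇒ W
n=17: can move to 15, which is L ⇒ W
n=18: can move to 15, which is L ⇒ W
n=19: can move to 15, which is L ⇒ W
n=20: moves to 19(W), 18(W), 17(W), 16(W); every one is W ⇒ L
n=21: can move to 20, which is L ⇒ W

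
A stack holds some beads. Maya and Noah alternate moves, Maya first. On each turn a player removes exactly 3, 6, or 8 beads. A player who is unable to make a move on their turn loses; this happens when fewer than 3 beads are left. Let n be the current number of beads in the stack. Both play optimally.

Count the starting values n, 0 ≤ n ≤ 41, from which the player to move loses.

Positions with no move are L. A position that does have a move is losing for the player to move precisely when every available move leads to a winning position for the opponent. Fill in the labels:
n=0: no move → L
n=1: no move → L
n=2: no move → L
n=3: can move to 0, which is L ⇒ W
n=4: can move to 1, which is L ⇒ W
n=5: can move to 2, which is L ⇒ W
n=6: can move to 0, which is L ⇒ W
n=7: can move to 1, which is L ⇒ W
n=8: can move to 2, which is L ⇒ W
n=9: can move to 1, which is L ⇒ W
n=10: can move to 2, which is L ⇒ W
n=11: moves to 8(W), 5(W), 3(W); every one is W ⇒ L
n=12: moves to 9(W), 6(W), 4(W); every one is W ⇒ L
n=13: moves to 10(W), 7(W), 5(W); every one is W ⇒ L
n=14: can move to 11, which is L ⇒ W
n=15: can move to 12, which is L ⇒ W
n=16: can move to 13, which is L ⇒ W
n=17: can move to 11, which is L ⇒ W
n=18: can move to 12, which is L ⇒ W
n=19: can move to 13, which is L ⇒ W
n=20: can move to 12, which is L ⇒ W
n=21: can move to 13, which is L ⇒ W
n=22: moves to 19(W), 16(W), 14(W); every one is W ⇒ L
n=23: moves to 20(W), 17(W), 15(W); every one is W ⇒ L
n=24: moves to 21(W), 18(W), 16(W); every one is W ⇒ L
n=25: can move to 22, which is L ⇒ W
n=26: can move to 23, which is L ⇒ W
n=27: can move to 24, which is L ⇒ W
n=28: can move to 22, which is L ⇒ W
n=29: can move to 23, which is L ⇒ W
n=30: can move to 24, which is L ⇒ W
n=31: can move to 23, which is L ⇒ W
n=32: can move to 24, which is L ⇒ W
n=33: moves to 30(W), 27(W), 25(W); every one is W ⇒ L
n=34: moves to 31(W), 28(W), 26(W); every one is W ⇒ L
n=35: moves to 32(W), 29(W), 27(W); every one is W ⇒ L
n=36: can move to 33, which is L ⇒ W
n=37: can move to 34, which is L ⇒ W
n=38: can move to 35, which is L ⇒ W
n=39: can move to 33, which is L ⇒ W
n=40: can move to 34, which is L ⇒ W
n=41: can move to 35, which is L ⇒ W
L entries with 0 ≤ n ≤ 41: n = 0, 1, 2, 11, 12, 13, 22, 23, 24, 33, 34, 35; that makes 12.

12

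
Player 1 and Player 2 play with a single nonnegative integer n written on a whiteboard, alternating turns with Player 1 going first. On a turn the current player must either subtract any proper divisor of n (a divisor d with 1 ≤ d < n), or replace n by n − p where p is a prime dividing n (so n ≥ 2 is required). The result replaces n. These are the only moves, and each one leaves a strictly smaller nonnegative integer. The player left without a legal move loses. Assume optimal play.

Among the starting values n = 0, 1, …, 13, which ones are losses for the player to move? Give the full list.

0, 1, 4, 9

Build the W/L table. Terminal = L. A non-terminal position is W if it has a move to some L; otherwise it is L.
n=0: no move → L
n=1: no move → L
n=2: →0(L), so W
n=3: →0(L), so W
n=4: →2(W), 3(W) — all W, so L
n=5: →0(L), so W
n=6: →4(L), so W
n=7: →0(L), so W
n=8: →4(L), so W
n=9: →6(W), 8(W) — all W, so L
n=10: →9(L), so W
n=11: →0(L), so W
n=12: →9(L), so W
n=13: →0(L), so W
The losing starting values of n are exactly the entries labelled L in this table (4 of them).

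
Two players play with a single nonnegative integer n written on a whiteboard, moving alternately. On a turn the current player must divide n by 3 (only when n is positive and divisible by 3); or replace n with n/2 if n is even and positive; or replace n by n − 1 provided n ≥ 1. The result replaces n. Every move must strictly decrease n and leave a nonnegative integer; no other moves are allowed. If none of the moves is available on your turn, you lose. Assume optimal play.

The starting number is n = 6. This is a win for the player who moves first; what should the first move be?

Use the standard recursion: the mover loses at a terminal position; elsewhere, the mover wins exactly when some move hands the opponent an L position.
n=0: no move → L
n=1: →0(L), so W
n=2: →1(W) only, which is W, so L
n=3: →2(L), so W
n=4: →2(L), so W
n=5: →4(W) only, which is W, so L
n=6: →2(L), so W
From 6, the L positions reachable in one move are: 2, 5. Any move reaching one of these is winning.

Move to 2.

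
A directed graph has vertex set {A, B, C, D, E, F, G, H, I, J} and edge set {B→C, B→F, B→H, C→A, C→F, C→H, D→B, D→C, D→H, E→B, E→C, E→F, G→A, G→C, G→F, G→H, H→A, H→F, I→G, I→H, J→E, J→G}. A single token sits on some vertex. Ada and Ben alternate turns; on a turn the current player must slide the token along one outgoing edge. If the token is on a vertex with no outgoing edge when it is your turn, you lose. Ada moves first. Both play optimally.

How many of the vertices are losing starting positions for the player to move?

5

Work bottom-up. With no move the player to move loses. Otherwise the position is W if at least one move leads to an L position for the opponent, and L if every move leads to a W.
Every edge goes from a vertex to one that appears earlier in the order F, A, H, C, B, D, E, G, J, I, so processing vertices in that order labels each vertex after all of its successors.
F: no outgoing edge → L
A: no outgoing edge → L
H: W (go to A, an L position)
C: W (go to A, an L position)
B: W (go to F, an L position)
D: L (options B(W), C(W), H(W) are all W)
E: W (go to F, an L position)
G: W (go to A, an L position)
J: L (options G(W), E(W) are all W)
I: L (options G(W), H(W) are all W)
The L vertices are A, D, F, I, J; that is 5 in all.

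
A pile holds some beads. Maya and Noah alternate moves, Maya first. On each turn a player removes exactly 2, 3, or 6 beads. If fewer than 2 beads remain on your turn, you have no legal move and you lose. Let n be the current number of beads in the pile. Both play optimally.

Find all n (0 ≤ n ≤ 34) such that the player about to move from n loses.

0, 1, 5, 9, 10, 14, 18, 19, 23, 27, 28, 32

Compute win/loss labels from the base case upward. A position with no move is L. Any other position is W if it can reach an L in one move, else L.
n=0: no move → L
n=1: no move → L
n=2: →0(L), so W
n=3: →1(L), so W
n=4: →1(L), so W
n=5: →3(W), 2(W) — all W, so L
n=6: →0(L), so W
n=7: →5(L), so W
n=8: →5(L), so W
n=9: →7(W), 6(W), 3(W) — all W, so L
n=10: →8(W), 7(W), 4(W) — all W, so L
n=11: →9(L), so W
n=12: →10(L), so W
n=13: →10(L), so W
n=14: →12(W), 11(W), 8(W) — all W, so L
n=15: →9(L), so W
n=16: →14(L), so W
n=17: →14(L), so W
n=18: →16(W), 15(W), 12(W) — all W, so L
n=19: →17(W), 16(W), 13(W) — all W, so L
n=20: →18(L), so W
n=21: →19(L), so W
n=22: →19(L), so W
n=23: →21(W), 20(W), 17(W) — all W, so L
n=24: →18(L), so W
n=25: →23(L), so W
n=26: →23(L), so W
n=27: →25(W), 24(W), 21(W) — all W, so L
n=28: →26(W), 25(W), 22(W) — all W, so L
n=29: →27(L), so W
n=30: →28(L), so W
n=31: →28(L), so W
n=32: →30(W), 29(W), 26(W) — all W, so L
n=33: →27(L), so W
n=34: →32(L), so W
The losing starting values of n are exactly the entries labelled L in this table (12 of them).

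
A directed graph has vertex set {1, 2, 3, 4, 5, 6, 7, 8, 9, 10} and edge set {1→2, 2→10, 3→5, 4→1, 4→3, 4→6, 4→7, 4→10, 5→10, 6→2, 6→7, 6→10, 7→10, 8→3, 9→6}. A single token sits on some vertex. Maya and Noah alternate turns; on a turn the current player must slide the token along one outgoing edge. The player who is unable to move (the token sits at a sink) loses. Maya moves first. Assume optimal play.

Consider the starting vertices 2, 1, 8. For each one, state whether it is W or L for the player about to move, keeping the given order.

2: W, 1: L, 8: W

Positions with no move are L. A position that does have a move is losing for the player to move precisely when every available move leads to a winning position for the opponent. Fill in the labels:
Every edge goes from a vertex to one that appears earlier in the order 10, 7, 5, 2, 1, 6, 3, 9, 4, 8, so processing vertices in that order labels each vertex after all of its successors.
10: no outgoing edge → L
7: reaches L-position 10 → W
5: reaches L-position 10 → W
2: reaches L-position 10 → W
1: only reaches 2(W), which is W → L
6: reaches L-position 10 → W
3: only reaches 5(W), which is W → L
9: only reaches 6(W), which is W → L
4: reaches L-position 3 → W
8: reaches L-position 3 → W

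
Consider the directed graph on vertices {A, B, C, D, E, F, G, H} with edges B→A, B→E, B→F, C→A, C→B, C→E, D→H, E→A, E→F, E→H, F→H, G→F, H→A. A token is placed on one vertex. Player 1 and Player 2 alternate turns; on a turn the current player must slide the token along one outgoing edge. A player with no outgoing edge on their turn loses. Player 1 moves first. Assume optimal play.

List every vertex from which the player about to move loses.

A, D, F

Label each position W (a win for the player to move) or L (a loss). A position with no legal move is L; any other position is W exactly when some move reaches an L, and L when every move reaches a W.
Every edge goes from a vertex to one that appears earlier in the order A, H, F, E, B, D, C, G, so processing vertices in that order labels each vertex after all of its successors.
A: no outgoing edge → L
H: can move to A, which is L ⇒ W
F: the only move is to H(W), a W ⇒ L
E: can move to F, which is L ⇒ W
B: can move to F, which is L ⇒ W
D: the only move is to H(W), a W ⇒ L
C: can move to A, which is L ⇒ W
G: can move to F, which is L ⇒ W
Reading off the rows marked L gives the requested list; there are 3 such vertices.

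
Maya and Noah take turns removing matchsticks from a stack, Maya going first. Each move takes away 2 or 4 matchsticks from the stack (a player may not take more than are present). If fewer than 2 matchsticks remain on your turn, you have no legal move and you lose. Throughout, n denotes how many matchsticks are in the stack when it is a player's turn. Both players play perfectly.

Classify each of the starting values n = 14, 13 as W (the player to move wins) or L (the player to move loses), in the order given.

14: W, 13: L

Label each position W (a win for the player to move) or L (a loss). A position with no legal move is L; any other position is W exactly when some move reaches an L, and L when every move reaches a W.
n=0: no move → L
n=1: no move → L
n=2: W (go to 0, an L position)
n=3: W (go to 1, an L position)
n=4: W (go to 0, an L position)
n=5: W (go to 1, an L position)
n=6: L (options 4(W), 2(W) are all W)
n=7: L (options 5(W), 3(W) are all W)
n=8: W (go to 6, an L position)
n=9: W (go to 7, an L position)
n=10: W (go to 6, an L position)
n=11: W (go to 7, an L position)
n=12: L (options 10(W), 8(W) are all W)
n=13: L (options 11(W), 9(W) are all W)
n=14: W (go to 12, an L position)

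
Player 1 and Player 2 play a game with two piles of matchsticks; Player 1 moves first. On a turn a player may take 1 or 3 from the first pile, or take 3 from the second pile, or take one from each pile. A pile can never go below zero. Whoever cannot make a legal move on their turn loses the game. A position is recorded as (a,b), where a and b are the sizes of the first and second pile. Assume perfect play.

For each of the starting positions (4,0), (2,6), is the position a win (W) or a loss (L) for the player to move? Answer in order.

(4,0): L, (2,6): W

Build the W/L table. Terminal = L. A non-terminal position is W if it has a move to some L; otherwise it is L.
No move ever increases a pile, so every position that can arise here has a ≤ 4 and b ≤ 6; it is enough to label the cells with 0 ≤ a ≤ 4 and 0 ≤ b ≤ 6.
Every move lowers a or b (never raises either), so fill the grid row by row in increasing a, and left to right within a row: each cell's successors are then already labelled.
      b=0  b=1  b=2  b=3  b=4  b=5  b=6
a=0:    L    L    L    W    W    W    L
a=1:    W    W    W    W    L    L    W
a=2:    L    L    L    W    W    W    W
a=3:    W    W    W    W    L    L    W
a=4:    L    L    L    W    W    W    W
Cells with no legal move (terminal, hence L): (0,0), (0,1), (0,2).
The remaining L cells, each justified by listing all of its moves:
(0,6): L (sole option (0,3)(W) is W)
(1,4): L (options (0,4)(W), (1,1)(W), (0,3)(W) are all W)
(1,5): L (options (0,5)(W), (1,2)(W), (0,4)(W) are all W)
(2,0): L (sole option (1,0)(W) is W)
(2,1): L (options (1,1)(W), (1,0)(W) are all W)
(2,2): L (options (1,2)(W), (1,1)(W) are all W)
(3,4): L (options (2,4)(W), (0,4)(W), (3,1)(W), (2,3)(W) are all W)
(3,5): L (options (2,5)(W), (0,5)(W), (3,2)(W), (2,4)(W) are all W)
(4,0): L (options (3,0)(W), (1,0)(W) are all W)
(4,1): L (options (3,1)(W), (1,1)(W), (3,0)(W) are all W)
(4,2): L (options (3,2)(W), (1,2)(W), (3,1)(W) are all W)
Every other cell has at least one move into one of the L cells above, so it is W.
(4,0): one of the L cells justified above, so L
(2,6): the move to (1,5) reaches an L cell, so W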